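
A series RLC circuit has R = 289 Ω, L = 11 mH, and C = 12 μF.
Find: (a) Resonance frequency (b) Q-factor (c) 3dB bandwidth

Step 1 — Resonance condition Im(Z)=0 gives ω₀ = 1/√(LC).
Step 2 — ω₀ = 1/√(0.011·1.2e-05) = 2752 rad/s.
Step 3 — f₀ = ω₀/(2π) = 438.1 Hz.
Step 4 — Series Q: Q = ω₀L/R = 2752·0.011/289 = 0.1048.
Step 5 — 3dB bandwidth: Δω = ω₀/Q = 2.627e+04 rad/s; BW = Δω/(2π) = 4181 Hz.

(a) f₀ = 438.1 Hz  (b) Q = 0.1048  (c) BW = 4181 Hz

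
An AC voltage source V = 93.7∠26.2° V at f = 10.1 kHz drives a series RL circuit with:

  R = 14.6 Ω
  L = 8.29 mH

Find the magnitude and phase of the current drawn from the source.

Step 1 — Angular frequency: ω = 2π·f = 2π·1.01e+04 = 6.346e+04 rad/s.
Step 2 — Component impedances:
  R: Z = R = 14.6 Ω
  L: Z = jωL = j·6.346e+04·0.00829 = 0 + j526.1 Ω
Step 3 — Series combination: Z_total = R + L = 14.6 + j526.1 Ω = 526.3∠88.4° Ω.
Step 4 — Source phasor: V = 93.7∠26.2° V = 84.07 + j41.37 V.
Step 5 — Ohm's law: I = V / Z_total = (84.07 + j41.37) / (14.6 + j526.1) = 0.08301 - j0.1575 A.
Step 6 — Convert to polar: |I| = 0.178 A, ∠I = -62.2°.

I = 0.178∠-62.2° A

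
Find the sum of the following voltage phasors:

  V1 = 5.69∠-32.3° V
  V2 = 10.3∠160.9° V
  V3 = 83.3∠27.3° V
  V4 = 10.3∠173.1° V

Step 1 — Convert each phasor to rectangular form:
  V1 = 5.69·(cos(-32.3°) + j·sin(-32.3°)) = 4.81 - j3.04 V
  V2 = 10.3·(cos(160.9°) + j·sin(160.9°)) = -9.733 + j3.37 V
  V3 = 83.3·(cos(27.3°) + j·sin(27.3°)) = 74.02 + j38.21 V
  V4 = 10.3·(cos(173.1°) + j·sin(173.1°)) = -10.23 + j1.237 V
Step 2 — Sum components: V_total = 58.87 + j39.77 V.
Step 3 — Convert to polar: |V_total| = 71.05 V, ∠V_total = 34.0°.

V_total = 71.05∠34.0° V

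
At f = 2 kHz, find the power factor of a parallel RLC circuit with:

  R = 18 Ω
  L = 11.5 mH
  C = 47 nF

Step 1 — Angular frequency: ω = 2π·f = 2π·2000 = 1.257e+04 rad/s.
Step 2 — Component impedances:
  R: Z = R = 18 Ω
  L: Z = jωL = j·1.257e+04·0.0115 = 0 + j144.5 Ω
  C: Z = 1/(jωC) = -j/(ω·C) = 0 - j1693 Ω
Step 3 — Parallel combination: 1/Z_total = 1/R + 1/L + 1/C; Z_total = 17.77 + j2.024 Ω = 17.88∠6.5° Ω.
Step 4 — Power factor: PF = cos(φ) = Re(Z)/|Z| = 17.769/17.884 = 0.9936.
Step 5 — Type: Im(Z) = 2.024 ⇒ lagging (phase φ = 6.5°).

PF = 0.9936 (lagging, φ = 6.5°)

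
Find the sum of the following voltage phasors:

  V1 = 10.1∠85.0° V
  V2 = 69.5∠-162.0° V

Step 1 — Convert each phasor to rectangular form:
  V1 = 10.1·(cos(85.0°) + j·sin(85.0°)) = 0.8803 + j10.06 V
  V2 = 69.5·(cos(-162.0°) + j·sin(-162.0°)) = -66.1 - j21.48 V
Step 2 — Sum components: V_total = -65.22 - j11.42 V.
Step 3 — Convert to polar: |V_total| = 66.21 V, ∠V_total = -170.1°.

V_total = 66.21∠-170.1° V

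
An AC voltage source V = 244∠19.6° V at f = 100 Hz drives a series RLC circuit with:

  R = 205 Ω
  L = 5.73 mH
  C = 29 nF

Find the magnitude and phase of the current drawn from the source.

Step 1 — Angular frequency: ω = 2π·f = 2π·100 = 628.3 rad/s.
Step 2 — Component impedances:
  R: Z = R = 205 Ω
  L: Z = jωL = j·628.3·0.00573 = 0 + j3.6 Ω
  C: Z = 1/(jωC) = -j/(ω·C) = 0 - j5.488e+04 Ω
Step 3 — Series combination: Z_total = R + L + C = 205 - j5.488e+04 Ω = 5.488e+04∠-89.8° Ω.
Step 4 — Source phasor: V = 244∠19.6° V = 229.9 + j81.85 V.
Step 5 — Ohm's law: I = V / Z_total = (229.9 + j81.85) / (205 - j5.488e+04) = -0.001476 + j0.004194 A.
Step 6 — Convert to polar: |I| = 0.004446 A, ∠I = 109.4°.

I = 0.004446∠109.4° A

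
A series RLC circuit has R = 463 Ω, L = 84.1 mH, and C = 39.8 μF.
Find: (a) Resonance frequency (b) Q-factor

Step 1 — Resonance condition Im(Z)=0 gives ω₀ = 1/√(LC).
Step 2 — ω₀ = 1/√(0.0841·3.98e-05) = 546.6 rad/s.
Step 3 — f₀ = ω₀/(2π) = 86.99 Hz.
Step 4 — Series Q: Q = ω₀L/R = 546.6·0.0841/463 = 0.09928.

(a) f₀ = 86.99 Hz  (b) Q = 0.09928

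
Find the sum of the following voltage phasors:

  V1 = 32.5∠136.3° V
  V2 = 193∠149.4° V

Step 1 — Convert each phasor to rectangular form:
  V1 = 32.5·(cos(136.3°) + j·sin(136.3°)) = -23.5 + j22.45 V
  V2 = 193·(cos(149.4°) + j·sin(149.4°)) = -166.1 + j98.24 V
Step 2 — Sum components: V_total = -189.6 + j120.7 V.
Step 3 — Convert to polar: |V_total| = 224.8 V, ∠V_total = 147.5°.

V_total = 224.8∠147.5° V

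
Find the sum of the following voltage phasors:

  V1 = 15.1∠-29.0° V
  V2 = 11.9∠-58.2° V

Step 1 — Convert each phasor to rectangular form:
  V1 = 15.1·(cos(-29.0°) + j·sin(-29.0°)) = 13.21 - j7.321 V
  V2 = 11.9·(cos(-58.2°) + j·sin(-58.2°)) = 6.271 - j10.11 V
Step 2 — Sum components: V_total = 19.48 - j17.43 V.
Step 3 — Convert to polar: |V_total| = 26.14 V, ∠V_total = -41.8°.

V_total = 26.14∠-41.8° V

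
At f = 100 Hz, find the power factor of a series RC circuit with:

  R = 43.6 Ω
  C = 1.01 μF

Step 1 — Angular frequency: ω = 2π·f = 2π·100 = 628.3 rad/s.
Step 2 — Component impedances:
  R: Z = R = 43.6 Ω
  C: Z = 1/(jωC) = -j/(ω·C) = 0 - j1576 Ω
Step 3 — Series combination: Z_total = R + C = 43.6 - j1576 Ω = 1576∠-88.4° Ω.
Step 4 — Power factor: PF = cos(φ) = Re(Z)/|Z| = 43.6/1576 = 0.02766.
Step 5 — Type: Im(Z) = -1576 ⇒ leading (phase φ = -88.4°).

PF = 0.02766 (leading, φ = -88.4°)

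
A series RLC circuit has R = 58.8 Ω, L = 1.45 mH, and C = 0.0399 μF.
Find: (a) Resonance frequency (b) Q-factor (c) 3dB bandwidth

Step 1 — Resonance condition Im(Z)=0 gives ω₀ = 1/√(LC).
Step 2 — ω₀ = 1/√(0.00145·3.99e-08) = 1.315e+05 rad/s.
Step 3 — f₀ = ω₀/(2π) = 2.092e+04 Hz.
Step 4 — Series Q: Q = ω₀L/R = 1.315e+05·0.00145/58.8 = 3.242.
Step 5 — 3dB bandwidth: Δω = ω₀/Q = 4.055e+04 rad/s; BW = Δω/(2π) = 6454 Hz.

(a) f₀ = 2.092e+04 Hz  (b) Q = 3.242  (c) BW = 6454 Hz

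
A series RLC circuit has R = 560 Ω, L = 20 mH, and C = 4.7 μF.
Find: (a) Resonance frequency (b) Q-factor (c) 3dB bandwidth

Step 1 — Resonance: ω₀ = 1/√(LC) = 1/√(0.02·4.7e-06) = 3262 rad/s.
Step 2 — f₀ = ω₀/(2π) = 519.1 Hz.
Step 3 — Series Q: Q = ω₀L/R = 3262·0.02/560 = 0.1165.
Step 4 — Bandwidth: Δω = ω₀/Q = 2.8e+04 rad/s; BW = Δω/(2π) = 4456 Hz.

(a) f₀ = 519.1 Hz  (b) Q = 0.1165  (c) BW = 4456 Hz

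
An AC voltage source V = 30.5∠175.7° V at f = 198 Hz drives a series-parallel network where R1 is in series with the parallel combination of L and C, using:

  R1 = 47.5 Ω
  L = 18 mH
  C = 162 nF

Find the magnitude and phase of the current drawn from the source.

Step 1 — Angular frequency: ω = 2π·f = 2π·198 = 1244 rad/s.
Step 2 — Component impedances:
  R1: Z = R = 47.5 Ω
  L: Z = jωL = j·1244·0.018 = 0 + j22.39 Ω
  C: Z = 1/(jωC) = -j/(ω·C) = 0 - j4962 Ω
Step 3 — Parallel branch: L || C = 1/(1/L + 1/C) = 0 + j22.49 Ω.
Step 4 — Series with R1: Z_total = R1 + (L || C) = 47.5 + j22.49 Ω = 52.56∠25.3° Ω.
Step 5 — Source phasor: V = 30.5∠175.7° V = -30.41 + j2.287 V.
Step 6 — Ohm's law: I = V / Z_total = (-30.41 + j2.287) / (47.5 + j22.49) = -0.5044 + j0.287 A.
Step 7 — Convert to polar: |I| = 0.5803 A, ∠I = 150.4°.

I = 0.5803∠150.4° A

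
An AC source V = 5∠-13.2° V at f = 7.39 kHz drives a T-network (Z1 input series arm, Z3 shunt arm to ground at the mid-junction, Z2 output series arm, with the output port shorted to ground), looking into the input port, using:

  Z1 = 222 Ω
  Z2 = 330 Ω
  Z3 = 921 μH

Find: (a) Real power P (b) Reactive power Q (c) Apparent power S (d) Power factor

Step 1 — Angular frequency: ω = 2π·f = 2π·7390 = 4.643e+04 rad/s.
Step 2 — Component impedances:
  Z1: Z = R = 222 Ω
  Z2: Z = R = 330 Ω
  Z3: Z = jωL = j·4.643e+04·0.000921 = 0 + j42.76 Ω
Step 3 — With the output port shorted to ground, the output series arm Z2 runs from the junction to ground; the shunt arm Z3 also runs from the junction to ground. They appear in parallel: Z3 || Z2 = 5.45 + j42.06 Ω.
Step 4 — Series with input arm Z1: Z_in = Z1 + (Z3 || Z2) = 227.5 + j42.06 Ω = 231.3∠10.5° Ω.
Step 5 — Source phasor: V = 5∠-13.2° V = 4.868 - j1.142 V.
Step 6 — Current: I = V / Z = 0.0198 - j0.00868 A = 0.02162∠-23.7° A.
Step 7 — Complex power: S = V·I* = 0.1063 + j0.01965 VA.
Step 8 — Real power: P = Re(S) = 0.1063 W.
Step 9 — Reactive power: Q = Im(S) = 0.01965 VAR.
Step 10 — Apparent power: |S| = 0.1081 VA.
Step 11 — Power factor: PF = P/|S| = 0.9833 (lagging).

(a) P = 0.1063 W  (b) Q = 0.01965 VAR  (c) S = 0.1081 VA  (d) PF = 0.9833 (lagging)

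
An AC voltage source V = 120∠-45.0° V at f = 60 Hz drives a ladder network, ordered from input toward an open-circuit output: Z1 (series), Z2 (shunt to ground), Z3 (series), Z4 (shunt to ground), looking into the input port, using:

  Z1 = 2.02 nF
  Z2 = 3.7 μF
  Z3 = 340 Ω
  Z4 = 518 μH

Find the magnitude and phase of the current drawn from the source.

Step 1 — Angular frequency: ω = 2π·f = 2π·60 = 377 rad/s.
Step 2 — Component impedances:
  Z1: Z = 1/(jωC) = -j/(ω·C) = 0 - j1.313e+06 Ω
  Z2: Z = 1/(jωC) = -j/(ω·C) = 0 - j716.9 Ω
  Z3: Z = R = 340 Ω
  Z4: Z = jωL = j·377·0.000518 = 0 + j0.1953 Ω
Step 3 — Ladder network (open output): work backward from the far end, alternating series and parallel combinations. Z_in = 277.7 - j1.313e+06 Ω = 1.313e+06∠-90.0° Ω.
Step 4 — Source phasor: V = 120∠-45.0° V = 84.85 - j84.85 V.
Step 5 — Ohm's law: I = V / Z_total = (84.85 - j84.85) / (277.7 - j1.313e+06) = 6.462e-05 + j6.46e-05 A.
Step 6 — Convert to polar: |I| = 9.137e-05 A, ∠I = 45.0°.

I = 9.137e-05∠45.0° A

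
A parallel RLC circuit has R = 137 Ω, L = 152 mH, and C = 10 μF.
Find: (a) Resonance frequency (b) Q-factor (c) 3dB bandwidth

Step 1 — Resonance: ω₀ = 1/√(LC) = 1/√(0.152·1e-05) = 811.1 rad/s.
Step 2 — f₀ = ω₀/(2π) = 129.1 Hz.
Step 3 — Parallel Q: Q = R/(ω₀L) = 137/(811.1·0.152) = 1.111.
Step 4 — Bandwidth: Δω = ω₀/Q = 729.9 rad/s; BW = Δω/(2π) = 116.2 Hz.

(a) f₀ = 129.1 Hz  (b) Q = 1.111  (c) BW = 116.2 Hz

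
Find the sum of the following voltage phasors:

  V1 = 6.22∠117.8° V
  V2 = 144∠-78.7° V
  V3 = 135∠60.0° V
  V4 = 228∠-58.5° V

Step 1 — Convert each phasor to rectangular form:
  V1 = 6.22·(cos(117.8°) + j·sin(117.8°)) = -2.901 + j5.502 V
  V2 = 144·(cos(-78.7°) + j·sin(-78.7°)) = 28.22 - j141.2 V
  V3 = 135·(cos(60.0°) + j·sin(60.0°)) = 67.5 + j116.9 V
  V4 = 228·(cos(-58.5°) + j·sin(-58.5°)) = 119.1 - j194.4 V
Step 2 — Sum components: V_total = 211.9 - j213.2 V.
Step 3 — Convert to polar: |V_total| = 300.6 V, ∠V_total = -45.2°.

V_total = 300.6∠-45.2° V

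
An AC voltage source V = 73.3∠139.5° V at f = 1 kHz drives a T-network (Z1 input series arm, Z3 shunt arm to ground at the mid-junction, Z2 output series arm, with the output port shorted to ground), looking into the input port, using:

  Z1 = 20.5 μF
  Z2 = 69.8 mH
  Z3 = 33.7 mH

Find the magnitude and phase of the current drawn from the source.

Step 1 — Angular frequency: ω = 2π·f = 2π·1000 = 6283 rad/s.
Step 2 — Component impedances:
  Z1: Z = 1/(jωC) = -j/(ω·C) = 0 - j7.764 Ω
  Z2: Z = jωL = j·6283·0.0698 = 0 + j438.6 Ω
  Z3: Z = jωL = j·6283·0.0337 = 0 + j211.7 Ω
Step 3 — With the output port shorted to ground, the output series arm Z2 runs from the junction to ground; the shunt arm Z3 also runs from the junction to ground. They appear in parallel: Z3 || Z2 = 0 + j142.8 Ω.
Step 4 — Series with input arm Z1: Z_in = Z1 + (Z3 || Z2) = 0 + j135 Ω = 135∠90.0° Ω.
Step 5 — Source phasor: V = 73.3∠139.5° V = -55.74 + j47.6 V.
Step 6 — Ohm's law: I = V / Z_total = (-55.74 + j47.6) / (0 + j135) = 0.3525 + j0.4128 A.
Step 7 — Convert to polar: |I| = 0.5428 A, ∠I = 49.5°.

I = 0.5428∠49.5° A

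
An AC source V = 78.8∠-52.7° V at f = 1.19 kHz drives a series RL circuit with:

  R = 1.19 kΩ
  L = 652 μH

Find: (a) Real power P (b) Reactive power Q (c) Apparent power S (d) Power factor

Step 1 — Angular frequency: ω = 2π·f = 2π·1190 = 7477 rad/s.
Step 2 — Component impedances:
  R: Z = R = 1190 Ω
  L: Z = jωL = j·7477·0.000652 = 0 + j4.875 Ω
Step 3 — Series combination: Z_total = R + L = 1190 + j4.875 Ω = 1190∠0.2° Ω.
Step 4 — Source phasor: V = 78.8∠-52.7° V = 47.75 - j62.68 V.
Step 5 — Current: I = V / Z = 0.03991 - j0.05284 A = 0.06622∠-52.9° A.
Step 6 — Complex power: S = V·I* = 5.218 + j0.02138 VA.
Step 7 — Real power: P = Re(S) = 5.218 W.
Step 8 — Reactive power: Q = Im(S) = 0.02138 VAR.
Step 9 — Apparent power: |S| = 5.218 VA.
Step 10 — Power factor: PF = P/|S| = 1 (lagging).

(a) P = 5.218 W  (b) Q = 0.02138 VAR  (c) S = 5.218 VA  (d) PF = 1 (lagging)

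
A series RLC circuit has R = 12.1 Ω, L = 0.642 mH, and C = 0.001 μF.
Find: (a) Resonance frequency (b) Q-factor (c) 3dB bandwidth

Step 1 — Resonance: ω₀ = 1/√(LC) = 1/√(0.000642·1e-09) = 1.248e+06 rad/s.
Step 2 — f₀ = ω₀/(2π) = 1.986e+05 Hz.
Step 3 — Series Q: Q = ω₀L/R = 1.248e+06·0.000642/12.1 = 66.22.
Step 4 — Bandwidth: Δω = ω₀/Q = 1.885e+04 rad/s; BW = Δω/(2π) = 3000 Hz.

(a) f₀ = 1.986e+05 Hz  (b) Q = 66.22  (c) BW = 3000 Hz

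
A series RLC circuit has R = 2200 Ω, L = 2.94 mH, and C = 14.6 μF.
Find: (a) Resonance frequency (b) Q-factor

Step 1 — Resonance condition Im(Z)=0 gives ω₀ = 1/√(LC).
Step 2 — ω₀ = 1/√(0.00294·1.46e-05) = 4827 rad/s.
Step 3 — f₀ = ω₀/(2π) = 768.2 Hz.
Step 4 — Series Q: Q = ω₀L/R = 4827·0.00294/2200 = 0.00645.

(a) f₀ = 768.2 Hz  (b) Q = 0.00645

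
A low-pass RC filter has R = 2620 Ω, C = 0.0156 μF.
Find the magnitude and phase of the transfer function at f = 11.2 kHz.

Step 1 — Angular frequency: ω = 2π·1.12e+04 = 7.037e+04 rad/s.
Step 2 — Transfer function: H(jω) = 1/(1 + jωRC).
Step 3 — Denominator: 1 + jωRC = 1 + j·7.037e+04·2620·1.56e-08 = 1 + j2.876.
Step 4 — H = 0.1078 - j0.3102.
Step 5 — Magnitude: |H| = 0.3284 (-9.7 dB); phase: φ = -70.8°.

|H| = 0.3284 (-9.7 dB), φ = -70.8°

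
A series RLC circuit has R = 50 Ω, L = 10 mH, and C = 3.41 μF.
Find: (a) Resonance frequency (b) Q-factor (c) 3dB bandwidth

Step 1 — Resonance condition Im(Z)=0 gives ω₀ = 1/√(LC).
Step 2 — ω₀ = 1/√(0.01·3.41e-06) = 5415 rad/s.
Step 3 — f₀ = ω₀/(2π) = 861.9 Hz.
Step 4 — Series Q: Q = ω₀L/R = 5415·0.01/50 = 1.083.
Step 5 — 3dB bandwidth: Δω = ω₀/Q = 5000 rad/s; BW = Δω/(2π) = 795.8 Hz.

(a) f₀ = 861.9 Hz  (b) Q = 1.083  (c) BW = 795.8 Hz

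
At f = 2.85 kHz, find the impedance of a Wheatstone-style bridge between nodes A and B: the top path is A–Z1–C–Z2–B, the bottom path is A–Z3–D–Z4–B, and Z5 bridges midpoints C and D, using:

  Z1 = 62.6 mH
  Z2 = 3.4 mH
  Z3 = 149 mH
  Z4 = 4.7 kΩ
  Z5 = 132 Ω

Step 1 — Angular frequency: ω = 2π·f = 2π·2850 = 1.791e+04 rad/s.
Step 2 — Component impedances:
  Z1: Z = jωL = j·1.791e+04·0.0626 = 0 + j1121 Ω
  Z2: Z = jωL = j·1.791e+04·0.0034 = 0 + j60.88 Ω
  Z3: Z = jωL = j·1.791e+04·0.149 = 0 + j2668 Ω
  Z4: Z = R = 4700 Ω
  Z5: Z = R = 132 Ω
Step 3 — Bridge requires nodal analysis (the Z5 bridge couples midpoints C and D, so the two paths cannot be reduced to a simple series/parallel combination). Setting node B to ground and injecting 1 A at node A, the 3-node admittance system at A, C, D solves to V_A = Z_AB = 12.01 + j849.6 Ω = 849.7∠89.2° Ω.

Z = 12.01 + j849.6 Ω = 849.7∠89.2° Ω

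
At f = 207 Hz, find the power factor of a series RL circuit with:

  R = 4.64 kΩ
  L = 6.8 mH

Step 1 — Angular frequency: ω = 2π·f = 2π·207 = 1301 rad/s.
Step 2 — Component impedances:
  R: Z = R = 4640 Ω
  L: Z = jωL = j·1301·0.0068 = 0 + j8.844 Ω
Step 3 — Series combination: Z_total = R + L = 4640 + j8.844 Ω = 4640∠0.1° Ω.
Step 4 — Power factor: PF = cos(φ) = Re(Z)/|Z| = 4640/4640 = 1.
Step 5 — Type: Im(Z) = 8.844 ⇒ lagging (phase φ = 0.1°).

PF = 1 (lagging, φ = 0.1°)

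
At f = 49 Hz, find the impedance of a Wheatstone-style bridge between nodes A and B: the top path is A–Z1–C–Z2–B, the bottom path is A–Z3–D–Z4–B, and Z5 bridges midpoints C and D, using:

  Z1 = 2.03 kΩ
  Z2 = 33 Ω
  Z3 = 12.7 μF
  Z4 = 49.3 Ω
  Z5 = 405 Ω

Step 1 — Angular frequency: ω = 2π·f = 2π·49 = 307.9 rad/s.
Step 2 — Component impedances:
  Z1: Z = R = 2030 Ω
  Z2: Z = R = 33 Ω
  Z3: Z = 1/(jωC) = -j/(ω·C) = 0 - j255.8 Ω
  Z4: Z = R = 49.3 Ω
  Z5: Z = R = 405 Ω
Step 3 — Bridge requires nodal analysis (the Z5 bridge couples midpoints C and D, so the two paths cannot be reduced to a simple series/parallel combination). Setting node B to ground and injecting 1 A at node A, the 3-node admittance system at A, C, D solves to V_A = Z_AB = 73.04 - j242.3 Ω = 253∠-73.2° Ω.

Z = 73.04 - j242.3 Ω = 253∠-73.2° Ω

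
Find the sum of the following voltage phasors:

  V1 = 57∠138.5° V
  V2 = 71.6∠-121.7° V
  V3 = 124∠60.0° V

Step 1 — Convert each phasor to rectangular form:
  V1 = 57·(cos(138.5°) + j·sin(138.5°)) = -42.69 + j37.77 V
  V2 = 71.6·(cos(-121.7°) + j·sin(-121.7°)) = -37.62 - j60.92 V
  V3 = 124·(cos(60.0°) + j·sin(60.0°)) = 62 + j107.4 V
Step 2 — Sum components: V_total = -18.31 + j84.24 V.
Step 3 — Convert to polar: |V_total| = 86.21 V, ∠V_total = 102.3°.

V_total = 86.21∠102.3° V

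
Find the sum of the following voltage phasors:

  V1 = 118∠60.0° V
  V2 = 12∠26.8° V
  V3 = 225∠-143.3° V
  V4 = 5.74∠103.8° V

Step 1 — Convert each phasor to rectangular form:
  V1 = 118·(cos(60.0°) + j·sin(60.0°)) = 59 + j102.2 V
  V2 = 12·(cos(26.8°) + j·sin(26.8°)) = 10.71 + j5.411 V
  V3 = 225·(cos(-143.3°) + j·sin(-143.3°)) = -180.4 - j134.5 V
  V4 = 5.74·(cos(103.8°) + j·sin(103.8°)) = -1.369 + j5.574 V
Step 2 — Sum components: V_total = -112.1 - j21.29 V.
Step 3 — Convert to polar: |V_total| = 114.1 V, ∠V_total = -169.2°.

V_total = 114.1∠-169.2° V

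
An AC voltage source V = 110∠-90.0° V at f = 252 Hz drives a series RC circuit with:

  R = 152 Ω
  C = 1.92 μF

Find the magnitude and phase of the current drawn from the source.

Step 1 — Angular frequency: ω = 2π·f = 2π·252 = 1583 rad/s.
Step 2 — Component impedances:
  R: Z = R = 152 Ω
  C: Z = 1/(jωC) = -j/(ω·C) = 0 - j328.9 Ω
Step 3 — Series combination: Z_total = R + C = 152 - j328.9 Ω = 362.4∠-65.2° Ω.
Step 4 — Source phasor: V = 110∠-90.0° V = 0 - j110 V.
Step 5 — Ohm's law: I = V / Z_total = (0 - j110) / (152 - j328.9) = 0.2756 - j0.1273 A.
Step 6 — Convert to polar: |I| = 0.3036 A, ∠I = -24.8°.

I = 0.3036∠-24.8° A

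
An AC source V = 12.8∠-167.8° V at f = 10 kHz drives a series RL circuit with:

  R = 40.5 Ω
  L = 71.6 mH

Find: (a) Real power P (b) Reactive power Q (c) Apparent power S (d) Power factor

Step 1 — Angular frequency: ω = 2π·f = 2π·1e+04 = 6.283e+04 rad/s.
Step 2 — Component impedances:
  R: Z = R = 40.5 Ω
  L: Z = jωL = j·6.283e+04·0.0716 = 0 + j4499 Ω
Step 3 — Series combination: Z_total = R + L = 40.5 + j4499 Ω = 4499∠89.5° Ω.
Step 4 — Source phasor: V = 12.8∠-167.8° V = -12.51 - j2.705 V.
Step 5 — Current: I = V / Z = -0.0006263 + j0.002775 A = 0.002845∠102.7° A.
Step 6 — Complex power: S = V·I* = 0.0003278 + j0.03642 VA.
Step 7 — Real power: P = Re(S) = 0.0003278 W.
Step 8 — Reactive power: Q = Im(S) = 0.03642 VAR.
Step 9 — Apparent power: |S| = 0.03642 VA.
Step 10 — Power factor: PF = P/|S| = 0.009002 (lagging).

(a) P = 0.0003278 W  (b) Q = 0.03642 VAR  (c) S = 0.03642 VA  (d) PF = 0.009002 (lagging)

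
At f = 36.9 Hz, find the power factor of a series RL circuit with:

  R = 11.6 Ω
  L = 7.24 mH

Step 1 — Angular frequency: ω = 2π·f = 2π·36.9 = 231.8 rad/s.
Step 2 — Component impedances:
  R: Z = R = 11.6 Ω
  L: Z = jωL = j·231.8·0.00724 = 0 + j1.679 Ω
Step 3 — Series combination: Z_total = R + L = 11.6 + j1.679 Ω = 11.72∠8.2° Ω.
Step 4 — Power factor: PF = cos(φ) = Re(Z)/|Z| = 11.6/11.721 = 0.9897.
Step 5 — Type: Im(Z) = 1.679 ⇒ lagging (phase φ = 8.2°).

PF = 0.9897 (lagging, φ = 8.2°)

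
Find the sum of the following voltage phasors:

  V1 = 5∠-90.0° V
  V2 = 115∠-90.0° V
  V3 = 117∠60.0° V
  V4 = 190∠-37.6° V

Step 1 — Convert each phasor to rectangular form:
  V1 = 5·(cos(-90.0°) + j·sin(-90.0°)) = 0 - j5 V
  V2 = 115·(cos(-90.0°) + j·sin(-90.0°)) = 0 - j115 V
  V3 = 117·(cos(60.0°) + j·sin(60.0°)) = 58.5 + j101.3 V
  V4 = 190·(cos(-37.6°) + j·sin(-37.6°)) = 150.5 - j115.9 V
Step 2 — Sum components: V_total = 209 - j134.6 V.
Step 3 — Convert to polar: |V_total| = 248.6 V, ∠V_total = -32.8°.

V_total = 248.6∠-32.8° V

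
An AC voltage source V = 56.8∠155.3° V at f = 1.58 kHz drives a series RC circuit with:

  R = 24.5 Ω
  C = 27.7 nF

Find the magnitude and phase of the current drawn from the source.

Step 1 — Angular frequency: ω = 2π·f = 2π·1580 = 9927 rad/s.
Step 2 — Component impedances:
  R: Z = R = 24.5 Ω
  C: Z = 1/(jωC) = -j/(ω·C) = 0 - j3636 Ω
Step 3 — Series combination: Z_total = R + C = 24.5 - j3636 Ω = 3637∠-89.6° Ω.
Step 4 — Source phasor: V = 56.8∠155.3° V = -51.6 + j23.73 V.
Step 5 — Ohm's law: I = V / Z_total = (-51.6 + j23.73) / (24.5 - j3636) = -0.006622 - j0.01415 A.
Step 6 — Convert to polar: |I| = 0.01562 A, ∠I = -115.1°.

I = 0.01562∠-115.1° A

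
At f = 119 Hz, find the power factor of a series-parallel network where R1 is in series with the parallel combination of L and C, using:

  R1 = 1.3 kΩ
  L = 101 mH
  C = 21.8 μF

Step 1 — Angular frequency: ω = 2π·f = 2π·119 = 747.7 rad/s.
Step 2 — Component impedances:
  R1: Z = R = 1300 Ω
  L: Z = jωL = j·747.7·0.101 = 0 + j75.52 Ω
  C: Z = 1/(jωC) = -j/(ω·C) = 0 - j61.35 Ω
Step 3 — Parallel branch: L || C = 1/(1/L + 1/C) = 0 - j327 Ω.
Step 4 — Series with R1: Z_total = R1 + (L || C) = 1300 - j327 Ω = 1341∠-14.1° Ω.
Step 5 — Power factor: PF = cos(φ) = Re(Z)/|Z| = 1300/1340.5 = 0.9698.
Step 6 — Type: Im(Z) = -327 ⇒ leading (phase φ = -14.1°).

PF = 0.9698 (leading, φ = -14.1°)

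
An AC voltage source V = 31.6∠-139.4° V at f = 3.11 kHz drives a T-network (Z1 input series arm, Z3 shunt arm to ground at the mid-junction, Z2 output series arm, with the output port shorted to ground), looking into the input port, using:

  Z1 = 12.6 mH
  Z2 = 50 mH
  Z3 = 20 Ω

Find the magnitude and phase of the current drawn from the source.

Step 1 — Angular frequency: ω = 2π·f = 2π·3110 = 1.954e+04 rad/s.
Step 2 — Component impedances:
  Z1: Z = jωL = j·1.954e+04·0.0126 = 0 + j246.2 Ω
  Z2: Z = jωL = j·1.954e+04·0.05 = 0 + j977 Ω
  Z3: Z = R = 20 Ω
Step 3 — With the output port shorted to ground, the output series arm Z2 runs from the junction to ground; the shunt arm Z3 also runs from the junction to ground. They appear in parallel: Z3 || Z2 = 19.99 + j0.4092 Ω.
Step 4 — Series with input arm Z1: Z_in = Z1 + (Z3 || Z2) = 19.99 + j246.6 Ω = 247.4∠85.4° Ω.
Step 5 — Source phasor: V = 31.6∠-139.4° V = -23.99 - j20.56 V.
Step 6 — Ohm's law: I = V / Z_total = (-23.99 - j20.56) / (19.99 + j246.6) = -0.09067 + j0.08994 A.
Step 7 — Convert to polar: |I| = 0.1277 A, ∠I = 135.2°.

I = 0.1277∠135.2° A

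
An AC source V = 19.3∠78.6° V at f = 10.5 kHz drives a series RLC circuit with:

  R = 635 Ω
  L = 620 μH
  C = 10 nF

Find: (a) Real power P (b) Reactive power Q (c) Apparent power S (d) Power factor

Step 1 — Angular frequency: ω = 2π·f = 2π·1.05e+04 = 6.597e+04 rad/s.
Step 2 — Component impedances:
  R: Z = R = 635 Ω
  L: Z = jωL = j·6.597e+04·0.00062 = 0 + j40.9 Ω
  C: Z = 1/(jωC) = -j/(ω·C) = 0 - j1516 Ω
Step 3 — Series combination: Z_total = R + L + C = 635 - j1475 Ω = 1606∠-66.7° Ω.
Step 4 — Source phasor: V = 19.3∠78.6° V = 3.815 + j18.92 V.
Step 5 — Current: I = V / Z = -0.009882 + j0.006841 A = 0.01202∠145.3° A.
Step 6 — Complex power: S = V·I* = 0.09173 - j0.2131 VA.
Step 7 — Real power: P = Re(S) = 0.09173 W.
Step 8 — Reactive power: Q = Im(S) = -0.2131 VAR.
Step 9 — Apparent power: |S| = 0.232 VA.
Step 10 — Power factor: PF = P/|S| = 0.3955 (leading).

(a) P = 0.09173 W  (b) Q = -0.2131 VAR  (c) S = 0.232 VA  (d) PF = 0.3955 (leading)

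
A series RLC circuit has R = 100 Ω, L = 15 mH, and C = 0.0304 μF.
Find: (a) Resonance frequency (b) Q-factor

Step 1 — Resonance condition Im(Z)=0 gives ω₀ = 1/√(LC).
Step 2 — ω₀ = 1/√(0.015·3.04e-08) = 4.683e+04 rad/s.
Step 3 — f₀ = ω₀/(2π) = 7453 Hz.
Step 4 — Series Q: Q = ω₀L/R = 4.683e+04·0.015/100 = 7.024.

(a) f₀ = 7453 Hz  (b) Q = 7.024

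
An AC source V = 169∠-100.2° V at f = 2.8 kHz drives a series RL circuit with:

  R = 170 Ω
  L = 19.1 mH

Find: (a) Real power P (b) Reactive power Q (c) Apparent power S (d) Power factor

Step 1 — Angular frequency: ω = 2π·f = 2π·2800 = 1.759e+04 rad/s.
Step 2 — Component impedances:
  R: Z = R = 170 Ω
  L: Z = jωL = j·1.759e+04·0.0191 = 0 + j336 Ω
Step 3 — Series combination: Z_total = R + L = 170 + j336 Ω = 376.6∠63.2° Ω.
Step 4 — Source phasor: V = 169∠-100.2° V = -29.93 - j166.3 V.
Step 5 — Current: I = V / Z = -0.43 - j0.1285 A = 0.4488∠-163.4° A.
Step 6 — Complex power: S = V·I* = 34.24 + j67.68 VA.
Step 7 — Real power: P = Re(S) = 34.24 W.
Step 8 — Reactive power: Q = Im(S) = 67.68 VAR.
Step 9 — Apparent power: |S| = 75.84 VA.
Step 10 — Power factor: PF = P/|S| = 0.4514 (lagging).

(a) P = 34.24 W  (b) Q = 67.68 VAR  (c) S = 75.84 VA  (d) PF = 0.4514 (lagging)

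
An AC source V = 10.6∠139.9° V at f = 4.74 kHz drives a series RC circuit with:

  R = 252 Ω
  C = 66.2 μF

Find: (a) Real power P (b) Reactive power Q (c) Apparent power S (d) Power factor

Step 1 — Angular frequency: ω = 2π·f = 2π·4740 = 2.978e+04 rad/s.
Step 2 — Component impedances:
  R: Z = R = 252 Ω
  C: Z = 1/(jωC) = -j/(ω·C) = 0 - j0.5072 Ω
Step 3 — Series combination: Z_total = R + C = 252 - j0.5072 Ω = 252∠-0.1° Ω.
Step 4 — Source phasor: V = 10.6∠139.9° V = -8.108 + j6.828 V.
Step 5 — Current: I = V / Z = -0.03223 + j0.02703 A = 0.04206∠140.0° A.
Step 6 — Complex power: S = V·I* = 0.4459 - j0.0008974 VA.
Step 7 — Real power: P = Re(S) = 0.4459 W.
Step 8 — Reactive power: Q = Im(S) = -0.0008974 VAR.
Step 9 — Apparent power: |S| = 0.4459 VA.
Step 10 — Power factor: PF = P/|S| = 1 (leading).

(a) P = 0.4459 W  (b) Q = -0.0008974 VAR  (c) S = 0.4459 VA  (d) PF = 1 (leading)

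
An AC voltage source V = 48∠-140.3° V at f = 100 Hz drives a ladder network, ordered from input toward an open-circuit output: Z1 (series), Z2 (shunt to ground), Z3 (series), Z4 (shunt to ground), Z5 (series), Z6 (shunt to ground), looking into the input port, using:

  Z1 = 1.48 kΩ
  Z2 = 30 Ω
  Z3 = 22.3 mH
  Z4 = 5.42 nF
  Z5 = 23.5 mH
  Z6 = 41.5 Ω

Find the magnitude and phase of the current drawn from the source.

Step 1 — Angular frequency: ω = 2π·f = 2π·100 = 628.3 rad/s.
Step 2 — Component impedances:
  Z1: Z = R = 1480 Ω
  Z2: Z = R = 30 Ω
  Z3: Z = jωL = j·628.3·0.0223 = 0 + j14.01 Ω
  Z4: Z = 1/(jωC) = -j/(ω·C) = 0 - j2.936e+05 Ω
  Z5: Z = jωL = j·628.3·0.0235 = 0 + j14.77 Ω
  Z6: Z = R = 41.5 Ω
Step 3 — Ladder network (open output): work backward from the far end, alternating series and parallel combinations. Z_in = 1499 + j4.359 Ω = 1499∠0.2° Ω.
Step 4 — Source phasor: V = 48∠-140.3° V = -36.93 - j30.66 V.
Step 5 — Ohm's law: I = V / Z_total = (-36.93 - j30.66) / (1499 + j4.359) = -0.02469 - j0.02038 A.
Step 6 — Convert to polar: |I| = 0.03202 A, ∠I = -140.5°.

I = 0.03202∠-140.5° A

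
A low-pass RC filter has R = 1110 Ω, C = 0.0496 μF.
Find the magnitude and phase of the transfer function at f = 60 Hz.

Step 1 — Angular frequency: ω = 2π·60 = 377 rad/s.
Step 2 — Transfer function: H(jω) = 1/(1 + jωRC).
Step 3 — Denominator: 1 + jωRC = 1 + j·377·1110·4.96e-08 = 1 + j0.02076.
Step 4 — H = 0.9996 - j0.02075.
Step 5 — Magnitude: |H| = 0.9998 (-0.0 dB); phase: φ = -1.2°.

|H| = 0.9998 (-0.0 dB), φ = -1.2°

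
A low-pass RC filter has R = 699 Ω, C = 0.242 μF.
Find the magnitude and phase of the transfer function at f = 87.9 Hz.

Step 1 — Angular frequency: ω = 2π·87.9 = 552.3 rad/s.
Step 2 — Transfer function: H(jω) = 1/(1 + jωRC).
Step 3 — Denominator: 1 + jωRC = 1 + j·552.3·699·2.42e-07 = 1 + j0.09342.
Step 4 — H = 0.9913 - j0.09262.
Step 5 — Magnitude: |H| = 0.9957 (-0.0 dB); phase: φ = -5.3°.

|H| = 0.9957 (-0.0 dB), φ = -5.3°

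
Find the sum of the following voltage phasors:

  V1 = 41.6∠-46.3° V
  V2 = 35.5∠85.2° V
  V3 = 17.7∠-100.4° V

Step 1 — Convert each phasor to rectangular form:
  V1 = 41.6·(cos(-46.3°) + j·sin(-46.3°)) = 28.74 - j30.08 V
  V2 = 35.5·(cos(85.2°) + j·sin(85.2°)) = 2.971 + j35.38 V
  V3 = 17.7·(cos(-100.4°) + j·sin(-100.4°)) = -3.195 - j17.41 V
Step 2 — Sum components: V_total = 28.52 - j12.11 V.
Step 3 — Convert to polar: |V_total| = 30.98 V, ∠V_total = -23.0°.

V_total = 30.98∠-23.0° V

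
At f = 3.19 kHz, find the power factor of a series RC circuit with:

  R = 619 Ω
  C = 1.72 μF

Step 1 — Angular frequency: ω = 2π·f = 2π·3190 = 2.004e+04 rad/s.
Step 2 — Component impedances:
  R: Z = R = 619 Ω
  C: Z = 1/(jωC) = -j/(ω·C) = 0 - j29.01 Ω
Step 3 — Series combination: Z_total = R + C = 619 - j29.01 Ω = 619.7∠-2.7° Ω.
Step 4 — Power factor: PF = cos(φ) = Re(Z)/|Z| = 619/619.7 = 0.9989.
Step 5 — Type: Im(Z) = -29.01 ⇒ leading (phase φ = -2.7°).

PF = 0.9989 (leading, φ = -2.7°)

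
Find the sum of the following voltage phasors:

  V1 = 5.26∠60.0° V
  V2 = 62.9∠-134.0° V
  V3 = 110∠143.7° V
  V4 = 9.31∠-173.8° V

Step 1 — Convert each phasor to rectangular form:
  V1 = 5.26·(cos(60.0°) + j·sin(60.0°)) = 2.63 + j4.555 V
  V2 = 62.9·(cos(-134.0°) + j·sin(-134.0°)) = -43.69 - j45.25 V
  V3 = 110·(cos(143.7°) + j·sin(143.7°)) = -88.65 + j65.12 V
  V4 = 9.31·(cos(-173.8°) + j·sin(-173.8°)) = -9.256 - j1.005 V
Step 2 — Sum components: V_total = -139 + j23.42 V.
Step 3 — Convert to polar: |V_total| = 140.9 V, ∠V_total = 170.4°.

V_total = 140.9∠170.4° V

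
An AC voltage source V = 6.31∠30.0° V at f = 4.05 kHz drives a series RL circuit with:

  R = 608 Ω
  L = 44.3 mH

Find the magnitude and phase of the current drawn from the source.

Step 1 — Angular frequency: ω = 2π·f = 2π·4050 = 2.545e+04 rad/s.
Step 2 — Component impedances:
  R: Z = R = 608 Ω
  L: Z = jωL = j·2.545e+04·0.0443 = 0 + j1127 Ω
Step 3 — Series combination: Z_total = R + L = 608 + j1127 Ω = 1281∠61.7° Ω.
Step 4 — Source phasor: V = 6.31∠30.0° V = 5.465 + j3.155 V.
Step 5 — Ohm's law: I = V / Z_total = (5.465 + j3.155) / (608 + j1127) = 0.004193 - j0.002586 A.
Step 6 — Convert to polar: |I| = 0.004927 A, ∠I = -31.7°.

I = 0.004927∠-31.7° A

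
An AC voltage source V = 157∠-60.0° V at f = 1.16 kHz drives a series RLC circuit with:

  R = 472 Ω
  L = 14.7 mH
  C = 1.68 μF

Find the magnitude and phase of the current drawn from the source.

Step 1 — Angular frequency: ω = 2π·f = 2π·1160 = 7288 rad/s.
Step 2 — Component impedances:
  R: Z = R = 472 Ω
  L: Z = jωL = j·7288·0.0147 = 0 + j107.1 Ω
  C: Z = 1/(jωC) = -j/(ω·C) = 0 - j81.67 Ω
Step 3 — Series combination: Z_total = R + L + C = 472 + j25.47 Ω = 472.7∠3.1° Ω.
Step 4 — Source phasor: V = 157∠-60.0° V = 78.5 - j136 V.
Step 5 — Ohm's law: I = V / Z_total = (78.5 - j136) / (472 + j25.47) = 0.1503 - j0.2962 A.
Step 6 — Convert to polar: |I| = 0.3321 A, ∠I = -63.1°.

I = 0.3321∠-63.1° A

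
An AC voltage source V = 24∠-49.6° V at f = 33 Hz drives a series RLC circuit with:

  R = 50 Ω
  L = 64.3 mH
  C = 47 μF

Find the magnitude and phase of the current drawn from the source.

Step 1 — Angular frequency: ω = 2π·f = 2π·33 = 207.3 rad/s.
Step 2 — Component impedances:
  R: Z = R = 50 Ω
  L: Z = jωL = j·207.3·0.0643 = 0 + j13.33 Ω
  C: Z = 1/(jωC) = -j/(ω·C) = 0 - j102.6 Ω
Step 3 — Series combination: Z_total = R + L + C = 50 - j89.28 Ω = 102.3∠-60.8° Ω.
Step 4 — Source phasor: V = 24∠-49.6° V = 15.55 - j18.28 V.
Step 5 — Ohm's law: I = V / Z_total = (15.55 - j18.28) / (50 - j89.28) = 0.2301 + j0.04536 A.
Step 6 — Convert to polar: |I| = 0.2345 A, ∠I = 11.2°.

I = 0.2345∠11.2° A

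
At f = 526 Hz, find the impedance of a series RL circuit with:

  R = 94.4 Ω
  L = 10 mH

Step 1 — Angular frequency: ω = 2π·f = 2π·526 = 3305 rad/s.
Step 2 — Component impedances:
  R: Z = R = 94.4 Ω
  L: Z = jωL = j·3305·0.01 = 0 + j33.05 Ω
Step 3 — Series combination: Z_total = R + L = 94.4 + j33.05 Ω = 100∠19.3° Ω.

Z = 94.4 + j33.05 Ω = 100∠19.3° Ω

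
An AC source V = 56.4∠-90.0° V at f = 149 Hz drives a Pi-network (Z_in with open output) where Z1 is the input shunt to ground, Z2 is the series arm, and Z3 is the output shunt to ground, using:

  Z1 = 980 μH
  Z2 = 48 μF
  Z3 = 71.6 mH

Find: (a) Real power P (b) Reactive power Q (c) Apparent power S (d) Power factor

Step 1 — Angular frequency: ω = 2π·f = 2π·149 = 936.2 rad/s.
Step 2 — Component impedances:
  Z1: Z = jωL = j·936.2·0.00098 = 0 + j0.9175 Ω
  Z2: Z = 1/(jωC) = -j/(ω·C) = 0 - j22.25 Ω
  Z3: Z = jωL = j·936.2·0.0716 = 0 + j67.03 Ω
Step 3 — With open output, the series arm Z2 and the output shunt Z3 appear in series to ground: Z2 + Z3 = 0 + j44.78 Ω.
Step 4 — Parallel with input shunt Z1: Z_in = Z1 || (Z2 + Z3) = 0 + j0.899 Ω = 0.899∠90.0° Ω.
Step 5 — Source phasor: V = 56.4∠-90.0° V = 0 - j56.4 V.
Step 6 — Current: I = V / Z = -62.73 A = 62.73∠-180.0° A.
Step 7 — Complex power: S = V·I* = 0 + j3538 VA.
Step 8 — Real power: P = Re(S) = 0 W.
Step 9 — Reactive power: Q = Im(S) = 3538 VAR.
Step 10 — Apparent power: |S| = 3538 VA.
Step 11 — Power factor: PF = P/|S| = 0 (lagging).

(a) P = 0 W  (b) Q = 3538 VAR  (c) S = 3538 VA  (d) PF = 0 (lagging)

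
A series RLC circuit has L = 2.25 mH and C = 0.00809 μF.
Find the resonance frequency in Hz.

Step 1 — Resonance condition Im(Z)=0 gives ω₀ = 1/√(LC).
Step 2 — ω₀ = 1/√(0.00225·8.09e-09) = 2.344e+05 rad/s.
Step 3 — f₀ = ω₀/(2π) = 3.73e+04 Hz.

f₀ = 3.73e+04 Hz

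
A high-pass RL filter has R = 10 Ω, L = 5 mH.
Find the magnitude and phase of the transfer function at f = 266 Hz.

Step 1 — Angular frequency: ω = 2π·266 = 1671 rad/s.
Step 2 — Transfer function: H(jω) = jωL/(R + jωL).
Step 3 — Numerator jωL = j·8.357; denominator R + jωL = 10 + j8.357.
Step 4 — H = 0.4112 + j0.492.
Step 5 — Magnitude: |H| = 0.6412 (-3.9 dB); phase: φ = 50.1°.

|H| = 0.6412 (-3.9 dB), φ = 50.1°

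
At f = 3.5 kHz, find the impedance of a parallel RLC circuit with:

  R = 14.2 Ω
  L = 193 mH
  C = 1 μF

Step 1 — Angular frequency: ω = 2π·f = 2π·3500 = 2.199e+04 rad/s.
Step 2 — Component impedances:
  R: Z = R = 14.2 Ω
  L: Z = jωL = j·2.199e+04·0.193 = 0 + j4244 Ω
  C: Z = 1/(jωC) = -j/(ω·C) = 0 - j45.47 Ω
Step 3 — Parallel combination: 1/Z_total = 1/R + 1/L + 1/C; Z_total = 12.96 - j4.005 Ω = 13.57∠-17.2° Ω.

Z = 12.96 - j4.005 Ω = 13.57∠-17.2° Ω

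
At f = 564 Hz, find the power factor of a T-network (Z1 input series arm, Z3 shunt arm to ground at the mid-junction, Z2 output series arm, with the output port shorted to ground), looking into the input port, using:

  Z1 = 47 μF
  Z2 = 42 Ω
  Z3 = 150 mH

Step 1 — Angular frequency: ω = 2π·f = 2π·564 = 3544 rad/s.
Step 2 — Component impedances:
  Z1: Z = 1/(jωC) = -j/(ω·C) = 0 - j6.004 Ω
  Z2: Z = R = 42 Ω
  Z3: Z = jωL = j·3544·0.15 = 0 + j531.6 Ω
Step 3 — With the output port shorted to ground, the output series arm Z2 runs from the junction to ground; the shunt arm Z3 also runs from the junction to ground. They appear in parallel: Z3 || Z2 = 41.74 + j3.298 Ω.
Step 4 — Series with input arm Z1: Z_in = Z1 + (Z3 || Z2) = 41.74 - j2.706 Ω = 41.83∠-3.7° Ω.
Step 5 — Power factor: PF = cos(φ) = Re(Z)/|Z| = 41.739/41.827 = 0.9979.
Step 6 — Type: Im(Z) = -2.706 ⇒ leading (phase φ = -3.7°).

PF = 0.9979 (leading, φ = -3.7°)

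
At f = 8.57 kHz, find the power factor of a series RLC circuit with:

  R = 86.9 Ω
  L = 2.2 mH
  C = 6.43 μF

Step 1 — Angular frequency: ω = 2π·f = 2π·8570 = 5.385e+04 rad/s.
Step 2 — Component impedances:
  R: Z = R = 86.9 Ω
  L: Z = jωL = j·5.385e+04·0.0022 = 0 + j118.5 Ω
  C: Z = 1/(jωC) = -j/(ω·C) = 0 - j2.888 Ω
Step 3 — Series combination: Z_total = R + L + C = 86.9 + j115.6 Ω = 144.6∠53.1° Ω.
Step 4 — Power factor: PF = cos(φ) = Re(Z)/|Z| = 86.9/144.6 = 0.601.
Step 5 — Type: Im(Z) = 115.6 ⇒ lagging (phase φ = 53.1°).

PF = 0.601 (lagging, φ = 53.1°)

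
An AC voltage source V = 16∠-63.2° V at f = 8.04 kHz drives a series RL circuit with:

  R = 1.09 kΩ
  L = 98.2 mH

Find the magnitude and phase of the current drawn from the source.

Step 1 — Angular frequency: ω = 2π·f = 2π·8040 = 5.052e+04 rad/s.
Step 2 — Component impedances:
  R: Z = R = 1090 Ω
  L: Z = jωL = j·5.052e+04·0.0982 = 0 + j4961 Ω
Step 3 — Series combination: Z_total = R + L = 1090 + j4961 Ω = 5079∠77.6° Ω.
Step 4 — Source phasor: V = 16∠-63.2° V = 7.214 - j14.28 V.
Step 5 — Ohm's law: I = V / Z_total = (7.214 - j14.28) / (1090 + j4961) = -0.002441 - j0.001991 A.
Step 6 — Convert to polar: |I| = 0.00315 A, ∠I = -140.8°.

I = 0.00315∠-140.8° A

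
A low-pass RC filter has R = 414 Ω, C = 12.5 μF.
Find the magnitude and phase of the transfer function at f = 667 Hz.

Step 1 — Angular frequency: ω = 2π·667 = 4191 rad/s.
Step 2 — Transfer function: H(jω) = 1/(1 + jωRC).
Step 3 — Denominator: 1 + jωRC = 1 + j·4191·414·1.25e-05 = 1 + j21.69.
Step 4 — H = 0.002122 - j0.04601.
Step 5 — Magnitude: |H| = 0.04606 (-26.7 dB); phase: φ = -87.4°.

|H| = 0.04606 (-26.7 dB), φ = -87.4°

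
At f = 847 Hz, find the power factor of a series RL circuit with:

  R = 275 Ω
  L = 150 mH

Step 1 — Angular frequency: ω = 2π·f = 2π·847 = 5322 rad/s.
Step 2 — Component impedances:
  R: Z = R = 275 Ω
  L: Z = jωL = j·5322·0.15 = 0 + j798.3 Ω
Step 3 — Series combination: Z_total = R + L = 275 + j798.3 Ω = 844.3∠71.0° Ω.
Step 4 — Power factor: PF = cos(φ) = Re(Z)/|Z| = 275/844.3 = 0.3257.
Step 5 — Type: Im(Z) = 798.3 ⇒ lagging (phase φ = 71.0°).

PF = 0.3257 (lagging, φ = 71.0°)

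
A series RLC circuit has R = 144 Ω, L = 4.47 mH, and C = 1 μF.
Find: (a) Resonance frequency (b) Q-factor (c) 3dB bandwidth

Step 1 — Resonance condition Im(Z)=0 gives ω₀ = 1/√(LC).
Step 2 — ω₀ = 1/√(0.00447·1e-06) = 1.496e+04 rad/s.
Step 3 — f₀ = ω₀/(2π) = 2380 Hz.
Step 4 — Series Q: Q = ω₀L/R = 1.496e+04·0.00447/144 = 0.4643.
Step 5 — 3dB bandwidth: Δω = ω₀/Q = 3.221e+04 rad/s; BW = Δω/(2π) = 5127 Hz.

(a) f₀ = 2380 Hz  (b) Q = 0.4643  (c) BW = 5127 Hz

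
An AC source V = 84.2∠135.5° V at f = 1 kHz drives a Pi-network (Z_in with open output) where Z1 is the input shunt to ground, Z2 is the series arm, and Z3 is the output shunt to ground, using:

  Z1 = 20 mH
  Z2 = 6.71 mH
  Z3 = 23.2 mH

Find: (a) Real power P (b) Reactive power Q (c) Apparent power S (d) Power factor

Step 1 — Angular frequency: ω = 2π·f = 2π·1000 = 6283 rad/s.
Step 2 — Component impedances:
  Z1: Z = jωL = j·6283·0.02 = 0 + j125.7 Ω
  Z2: Z = jωL = j·6283·0.00671 = 0 + j42.16 Ω
  Z3: Z = jωL = j·6283·0.0232 = 0 + j145.8 Ω
Step 3 — With open output, the series arm Z2 and the output shunt Z3 appear in series to ground: Z2 + Z3 = 0 + j187.9 Ω.
Step 4 — Parallel with input shunt Z1: Z_in = Z1 || (Z2 + Z3) = 0 + j75.31 Ω = 75.31∠90.0° Ω.
Step 5 — Source phasor: V = 84.2∠135.5° V = -60.06 + j59.02 V.
Step 6 — Current: I = V / Z = 0.7837 + j0.7975 A = 1.118∠45.5° A.
Step 7 — Complex power: S = V·I* = 0 + j94.14 VA.
Step 8 — Real power: P = Re(S) = 0 W.
Step 9 — Reactive power: Q = Im(S) = 94.14 VAR.
Step 10 — Apparent power: |S| = 94.14 VA.
Step 11 — Power factor: PF = P/|S| = 0 (lagging).

(a) P = 0 W  (b) Q = 94.14 VAR  (c) S = 94.14 VA  (d) PF = 0 (lagging)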